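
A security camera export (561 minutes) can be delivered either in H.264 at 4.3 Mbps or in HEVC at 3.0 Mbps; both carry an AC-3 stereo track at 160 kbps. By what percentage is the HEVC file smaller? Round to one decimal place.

561 min = 33660 s
Audio: 160 kbps = 0.160 Mbps.
H.264: 4.460 Mbps × 33660 s = 150123.6 Mb = 17.477 GiB.
HEVC: 3.160 Mbps × 33660 s = 106365.6 Mb = 12.383 GiB.
Reduction: (1 − 12.383/17.477) × 100 = 29.15%.

29.1%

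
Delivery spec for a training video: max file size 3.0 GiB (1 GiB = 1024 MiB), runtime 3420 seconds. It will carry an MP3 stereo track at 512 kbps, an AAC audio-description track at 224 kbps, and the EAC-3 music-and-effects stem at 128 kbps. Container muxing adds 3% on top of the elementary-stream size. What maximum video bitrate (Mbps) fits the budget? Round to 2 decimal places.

Budget: 3.0 GiB = 25769.8 Mb.
Stream payload after overhead: 25769.8 / 1.03 = 25019.2 Mb.
Total bitrate budget: 25019.2 Mb / 3420 s = 7.316 Mbps.
Audio total: 512 + 224 + 128 = 864 kbps = 0.864 Mbps.
Video: 7.316 − 0.864 = 6.452 Mbps.

6.45 Mbps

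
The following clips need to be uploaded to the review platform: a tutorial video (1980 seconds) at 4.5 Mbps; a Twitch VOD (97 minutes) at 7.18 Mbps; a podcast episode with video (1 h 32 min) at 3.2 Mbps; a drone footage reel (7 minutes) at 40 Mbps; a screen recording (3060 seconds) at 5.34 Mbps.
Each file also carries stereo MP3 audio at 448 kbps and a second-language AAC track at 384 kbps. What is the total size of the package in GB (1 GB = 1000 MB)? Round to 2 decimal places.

14.43 GB

Audio total: 448 + 384 = 832 kbps = 0.832 Mbps.
tutorial video: 5.332 Mbps × 1980 s = 10557.4 Mb
Twitch VOD: 8.012 Mbps × 5820 s = 46629.8 Mb
podcast episode with video: 4.032 Mbps × 5520 s = 22256.6 Mb
drone footage reel: 40.832 Mbps × 420 s = 17149.4 Mb
screen recording: 6.172 Mbps × 3060 s = 18886.3 Mb
Total: 115479.6 Mb = 14435.0 MB.
= 14.43 GB.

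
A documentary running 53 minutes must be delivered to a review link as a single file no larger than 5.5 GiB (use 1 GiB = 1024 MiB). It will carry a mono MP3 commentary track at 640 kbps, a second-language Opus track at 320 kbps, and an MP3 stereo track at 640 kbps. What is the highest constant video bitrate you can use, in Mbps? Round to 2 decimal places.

Budget: 5.5 GiB = 47244.6 Mb.
53 min = 3180 s
Total bitrate budget: 47244.6 Mb / 3180 s = 14.857 Mbps.
Audio total: 640 + 320 + 640 = 1600 kbps = 1.600 Mbps.
Video: 14.857 − 1.600 = 13.257 Mbps.

13.26 Mbps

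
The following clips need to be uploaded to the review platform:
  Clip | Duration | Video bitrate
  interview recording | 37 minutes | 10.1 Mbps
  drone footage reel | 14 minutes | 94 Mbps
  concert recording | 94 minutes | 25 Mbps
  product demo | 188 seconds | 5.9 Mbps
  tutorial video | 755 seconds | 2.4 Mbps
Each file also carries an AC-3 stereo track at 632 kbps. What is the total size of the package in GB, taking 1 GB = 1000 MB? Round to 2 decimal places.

31.42 GB

Audio: 632 kbps = 0.632 Mbps.
interview recording: 10.732 Mbps × 2220 s = 23825.0 Mb
drone footage reel: 94.632 Mbps × 840 s = 79490.9 Mb
concert recording: 25.632 Mbps × 5640 s = 144564.5 Mb
product demo: 6.532 Mbps × 188 s = 1228.0 Mb
tutorial video: 3.032 Mbps × 755 s = 2289.2 Mb
Total: 251397.6 Mb = 31424.7 MB.
= 31.42 GB.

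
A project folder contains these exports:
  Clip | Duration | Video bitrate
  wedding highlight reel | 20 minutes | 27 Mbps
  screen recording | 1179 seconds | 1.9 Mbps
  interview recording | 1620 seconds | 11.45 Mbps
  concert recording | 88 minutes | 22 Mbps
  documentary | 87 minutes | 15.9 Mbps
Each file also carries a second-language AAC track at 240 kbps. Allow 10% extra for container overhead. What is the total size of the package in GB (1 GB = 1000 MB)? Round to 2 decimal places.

Audio: 240 kbps = 0.240 Mbps.
wedding highlight reel: 27.240 Mbps × 1200 s × 1.10 = 35956.8 Mb
screen recording: 2.140 Mbps × 1179 s × 1.10 = 2775.4 Mb
interview recording: 11.690 Mbps × 1620 s × 1.10 = 20831.6 Mb
concert recording: 22.240 Mbps × 5280 s × 1.10 = 129169.9 Mb
documentary: 16.140 Mbps × 5220 s × 1.10 = 92675.9 Mb
Total: 281409.5 Mb = 35176.2 MB.
= 35.18 GB.

35.18 GB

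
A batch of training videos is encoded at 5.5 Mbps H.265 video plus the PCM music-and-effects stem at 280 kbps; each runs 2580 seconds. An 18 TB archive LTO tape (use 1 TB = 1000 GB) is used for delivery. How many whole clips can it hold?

Audio: 280 kbps = 0.280 Mbps.
Total bitrate: 5.780 Mbps.
Per item: 5.780 Mbps × 2580 s = 14,912 Mb = 1,864 MB.
Capacity: 18 TB = 144,000,000 Mb; 9656.39 items → 9656 complete.

9656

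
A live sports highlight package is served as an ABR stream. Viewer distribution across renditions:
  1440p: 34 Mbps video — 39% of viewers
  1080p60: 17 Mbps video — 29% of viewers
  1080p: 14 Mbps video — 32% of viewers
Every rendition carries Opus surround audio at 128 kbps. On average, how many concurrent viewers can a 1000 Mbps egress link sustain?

43

Audio: 128 kbps = 0.128 Mbps.
Average per-viewer bitrate: 0.39×34.128 + 0.29×17.128 + 0.32×14.128 = 22.798 Mbps.
1000 Mbps = 1,000 Mbps; 1,000 / 22.798 = 43.86 → 43.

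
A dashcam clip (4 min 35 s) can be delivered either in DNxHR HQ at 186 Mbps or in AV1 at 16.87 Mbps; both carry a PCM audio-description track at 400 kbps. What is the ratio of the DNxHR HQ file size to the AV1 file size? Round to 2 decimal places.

10.79

4 min 35 s = 275 s
Audio: 400 kbps = 0.400 Mbps.
DNxHR HQ: 186.400 Mbps × 275 s = 51260.0 Mb = 5.967 GiB.
AV1: 17.270 Mbps × 275 s = 4749.2 Mb = 0.553 GiB.
Ratio: 5.967 / 0.553 = 10.793.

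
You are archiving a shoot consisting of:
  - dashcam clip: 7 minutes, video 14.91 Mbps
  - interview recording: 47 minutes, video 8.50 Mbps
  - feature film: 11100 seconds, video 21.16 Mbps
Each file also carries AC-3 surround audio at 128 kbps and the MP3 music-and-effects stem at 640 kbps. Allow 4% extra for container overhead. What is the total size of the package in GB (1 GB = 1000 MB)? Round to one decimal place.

35.9 GB

Audio total: 128 + 640 = 768 kbps = 0.768 Mbps.
dashcam clip: 15.678 Mbps × 420 s × 1.04 = 6848.2 Mb
interview recording: 9.268 Mbps × 2820 s × 1.04 = 27181.2 Mb
feature film: 21.928 Mbps × 11100 s × 1.04 = 253136.8 Mb
Total: 287166.2 Mb = 35895.8 MB.
= 35.90 GB.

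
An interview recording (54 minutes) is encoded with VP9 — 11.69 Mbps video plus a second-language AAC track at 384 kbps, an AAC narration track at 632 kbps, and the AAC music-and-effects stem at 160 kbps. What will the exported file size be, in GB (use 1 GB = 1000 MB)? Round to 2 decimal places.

54 min = 3240 s
Audio total: 384 + 632 + 160 = 1176 kbps = 1.176 Mbps.
Total bitrate: 11.69 + 1.176 = 12.866 Mbps.
Stream data: 12.866 Mbps × 3240 s = 41685.8 Mb.
41,686 Mb ÷ 8 = 5,211 MB → 5.211 GB.

5.21 GB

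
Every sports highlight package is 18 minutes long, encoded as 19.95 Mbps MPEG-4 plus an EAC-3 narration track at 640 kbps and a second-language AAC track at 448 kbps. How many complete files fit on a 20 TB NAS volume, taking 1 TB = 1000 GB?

7041

18 min = 1080 s
Audio total: 640 + 448 = 1088 kbps = 1.088 Mbps.
Total bitrate: 21.038 Mbps.
Per item: 21.038 Mbps × 1080 s = 22,721 Mb = 2,840 MB.
Capacity: 20 TB = 160,000,000 Mb; 7041.93 items → 7041 complete.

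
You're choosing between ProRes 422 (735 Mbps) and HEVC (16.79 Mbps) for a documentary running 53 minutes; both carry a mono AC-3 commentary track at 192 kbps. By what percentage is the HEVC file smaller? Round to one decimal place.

53 min = 3180 s
Audio: 192 kbps = 0.192 Mbps.
ProRes 422: 735.192 Mbps × 3180 s = 2337910.6 Mb = 272.169 GiB.
HEVC: 16.982 Mbps × 3180 s = 54002.8 Mb = 6.287 GiB.
Reduction: (1 − 6.287/272.169) × 100 = 97.69%.

97.7%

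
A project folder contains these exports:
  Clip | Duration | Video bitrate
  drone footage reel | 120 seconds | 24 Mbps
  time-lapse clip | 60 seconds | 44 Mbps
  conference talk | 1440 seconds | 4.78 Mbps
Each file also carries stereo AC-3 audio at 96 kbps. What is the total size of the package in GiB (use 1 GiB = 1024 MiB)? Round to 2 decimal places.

1.46 GiB

Audio: 96 kbps = 0.096 Mbps.
drone footage reel: 24.096 Mbps × 120 s = 2891.5 Mb
time-lapse clip: 44.096 Mbps × 60 s = 2645.8 Mb
conference talk: 4.876 Mbps × 1440 s = 7021.4 Mb
Total: 12558.7 Mb = 1569.8 MB.
= 1.462 GiB.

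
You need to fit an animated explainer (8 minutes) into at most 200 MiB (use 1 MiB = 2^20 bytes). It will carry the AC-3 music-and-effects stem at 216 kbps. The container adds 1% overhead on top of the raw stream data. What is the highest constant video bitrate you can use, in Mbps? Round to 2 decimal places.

3.24 Mbps

Budget: 200 MiB = 1677.7 Mb.
Stream payload after overhead: 1677.7 / 1.01 = 1661.1 Mb.
8 min = 480 s
Total bitrate budget: 1661.1 Mb / 480 s = 3.461 Mbps.
Audio: 216 kbps = 0.216 Mbps.
Video: 3.461 − 0.216 = 3.245 Mbps.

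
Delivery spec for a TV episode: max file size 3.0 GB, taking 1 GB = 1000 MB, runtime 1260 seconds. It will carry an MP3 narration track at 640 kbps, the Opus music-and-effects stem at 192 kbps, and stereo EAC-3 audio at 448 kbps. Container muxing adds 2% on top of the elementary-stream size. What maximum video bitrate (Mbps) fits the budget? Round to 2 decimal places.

Budget: 3.0 GB = 24000.0 Mb.
Stream payload after overhead: 24000.0 / 1.02 = 23529.4 Mb.
Total bitrate budget: 23529.4 Mb / 1260 s = 18.674 Mbps.
Audio total: 640 + 192 + 448 = 1280 kbps = 1.280 Mbps.
Video: 18.674 − 1.280 = 17.394 Mbps.

17.39 Mbps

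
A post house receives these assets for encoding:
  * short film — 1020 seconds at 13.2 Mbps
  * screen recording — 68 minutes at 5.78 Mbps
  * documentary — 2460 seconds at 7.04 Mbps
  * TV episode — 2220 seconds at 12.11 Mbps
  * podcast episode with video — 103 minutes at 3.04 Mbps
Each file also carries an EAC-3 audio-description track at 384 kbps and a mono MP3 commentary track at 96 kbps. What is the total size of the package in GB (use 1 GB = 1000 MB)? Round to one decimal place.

Audio total: 384 + 96 = 480 kbps = 0.480 Mbps.
short film: 13.680 Mbps × 1020 s = 13953.6 Mb
screen recording: 6.260 Mbps × 4080 s = 25540.8 Mb
documentary: 7.520 Mbps × 2460 s = 18499.2 Mb
TV episode: 12.590 Mbps × 2220 s = 27949.8 Mb
podcast episode with video: 3.520 Mbps × 6180 s = 21753.6 Mb
Total: 107697.0 Mb = 13462.1 MB.
= 13.46 GB.

13.5 GB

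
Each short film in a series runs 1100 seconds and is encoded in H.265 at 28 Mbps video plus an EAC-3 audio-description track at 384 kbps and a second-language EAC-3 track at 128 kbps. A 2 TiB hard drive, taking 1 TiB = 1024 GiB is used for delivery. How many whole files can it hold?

Audio total: 384 + 128 = 512 kbps = 0.512 Mbps.
Total bitrate: 28.512 Mbps.
Per item: 28.512 Mbps × 1100 s = 31,363 Mb = 3,920 MB.
Capacity: 2 TiB = 17,592,186 Mb; 560.92 items → 560 complete.

560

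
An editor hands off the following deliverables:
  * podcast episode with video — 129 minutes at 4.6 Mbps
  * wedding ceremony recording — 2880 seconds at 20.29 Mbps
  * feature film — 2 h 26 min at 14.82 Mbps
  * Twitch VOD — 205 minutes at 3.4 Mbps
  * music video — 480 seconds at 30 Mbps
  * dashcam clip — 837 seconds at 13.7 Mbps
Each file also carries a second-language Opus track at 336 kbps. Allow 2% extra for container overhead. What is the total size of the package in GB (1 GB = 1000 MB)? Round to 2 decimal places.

Audio: 336 kbps = 0.336 Mbps.
podcast episode with video: 4.936 Mbps × 7740 s × 1.02 = 38968.7 Mb
wedding ceremony recording: 20.626 Mbps × 2880 s × 1.02 = 60590.9 Mb
feature film: 15.156 Mbps × 8760 s × 1.02 = 135421.9 Mb
Twitch VOD: 3.736 Mbps × 12300 s × 1.02 = 46871.9 Mb
music video: 30.336 Mbps × 480 s × 1.02 = 14852.5 Mb
dashcam clip: 14.036 Mbps × 837 s × 1.02 = 11983.1 Mb
Total: 308689.0 Mb = 38586.1 MB.
= 38.59 GB.

38.59 GB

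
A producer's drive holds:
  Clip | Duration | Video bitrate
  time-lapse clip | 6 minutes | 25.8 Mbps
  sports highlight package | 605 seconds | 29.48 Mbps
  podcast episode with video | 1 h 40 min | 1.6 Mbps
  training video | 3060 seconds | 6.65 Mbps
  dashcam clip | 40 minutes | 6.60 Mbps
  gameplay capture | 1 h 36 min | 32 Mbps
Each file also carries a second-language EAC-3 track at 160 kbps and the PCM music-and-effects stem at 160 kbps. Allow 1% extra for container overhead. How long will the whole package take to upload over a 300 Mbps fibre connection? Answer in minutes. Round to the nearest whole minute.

Audio total: 160 + 160 = 320 kbps = 0.320 Mbps.
time-lapse clip: 26.120 Mbps × 360 s × 1.01 = 9497.2 Mb
sports highlight package: 29.800 Mbps × 605 s × 1.01 = 18209.3 Mb
podcast episode with video: 1.920 Mbps × 6000 s × 1.01 = 11635.2 Mb
training video: 6.970 Mbps × 3060 s × 1.01 = 21541.5 Mb
dashcam clip: 6.920 Mbps × 2400 s × 1.01 = 16774.1 Mb
gameplay capture: 32.320 Mbps × 5760 s × 1.01 = 188024.8 Mb
Total: 265682.1 Mb = 33210.3 MB.
At 300 Mbps: 265682.1 / 300 = 886 s ≈ 14.8 minutes.

15 minutes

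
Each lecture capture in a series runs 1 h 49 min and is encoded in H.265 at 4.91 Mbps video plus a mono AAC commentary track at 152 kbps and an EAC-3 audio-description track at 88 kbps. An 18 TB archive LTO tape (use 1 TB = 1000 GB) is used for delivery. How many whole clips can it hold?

4275

1 h 49 min = 109 min = 6540 s
Audio total: 152 + 88 = 240 kbps = 0.240 Mbps.
Total bitrate: 5.150 Mbps.
Per item: 5.150 Mbps × 6540 s = 33,681 Mb = 4,210 MB.
Capacity: 18 TB = 144,000,000 Mb; 4275.41 items → 4275 complete.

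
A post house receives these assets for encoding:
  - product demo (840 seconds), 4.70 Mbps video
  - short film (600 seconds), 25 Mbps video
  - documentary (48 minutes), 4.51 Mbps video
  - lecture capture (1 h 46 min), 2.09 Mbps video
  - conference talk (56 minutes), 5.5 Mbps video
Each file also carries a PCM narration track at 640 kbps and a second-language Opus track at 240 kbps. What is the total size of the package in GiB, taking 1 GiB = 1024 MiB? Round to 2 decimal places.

Audio total: 640 + 240 = 880 kbps = 0.880 Mbps.
product demo: 5.580 Mbps × 840 s = 4687.2 Mb
short film: 25.880 Mbps × 600 s = 15528.0 Mb
documentary: 5.390 Mbps × 2880 s = 15523.2 Mb
lecture capture: 2.970 Mbps × 6360 s = 18889.2 Mb
conference talk: 6.380 Mbps × 3360 s = 21436.8 Mb
Total: 76064.4 Mb = 9508.0 MB.
= 8.855 GiB.

8.86 GiB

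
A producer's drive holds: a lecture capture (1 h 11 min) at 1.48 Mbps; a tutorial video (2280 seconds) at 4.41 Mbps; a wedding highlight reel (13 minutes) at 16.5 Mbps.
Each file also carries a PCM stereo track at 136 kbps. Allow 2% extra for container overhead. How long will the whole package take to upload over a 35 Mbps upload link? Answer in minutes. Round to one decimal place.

14.7 minutes

Audio: 136 kbps = 0.136 Mbps.
lecture capture: 1.616 Mbps × 4260 s × 1.02 = 7021.8 Mb
tutorial video: 4.546 Mbps × 2280 s × 1.02 = 10572.2 Mb
wedding highlight reel: 16.636 Mbps × 780 s × 1.02 = 13235.6 Mb
Total: 30829.6 Mb = 3853.7 MB.
At 35 Mbps: 30829.6 / 35 = 881 s ≈ 14.7 minutes.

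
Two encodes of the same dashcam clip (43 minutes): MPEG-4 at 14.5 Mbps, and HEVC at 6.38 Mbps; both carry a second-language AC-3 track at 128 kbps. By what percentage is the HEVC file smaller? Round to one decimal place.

43 min = 2580 s
Audio: 128 kbps = 0.128 Mbps.
MPEG-4: 14.628 Mbps × 2580 s = 37740.2 Mb = 4.394 GiB.
HEVC: 6.508 Mbps × 2580 s = 16790.6 Mb = 1.955 GiB.
Reduction: (1 − 1.955/4.394) × 100 = 55.51%.

55.5%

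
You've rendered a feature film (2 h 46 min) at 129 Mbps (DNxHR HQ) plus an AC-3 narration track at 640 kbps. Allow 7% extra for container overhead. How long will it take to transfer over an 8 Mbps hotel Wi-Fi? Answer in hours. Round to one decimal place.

48.0 hours

2 h 46 min = 166 min = 9960 s
Audio: 640 kbps = 0.640 Mbps.
Total bitrate: 129.640 Mbps.
File: 129.640 Mbps × 9960 s = 1291214.4 Mb.
With 7% container overhead: ×1.07. → 1381599.4 Mb.
At 8 Mbps: 1381599.4 / 8 = 172699.9 s ≈ 48 hours.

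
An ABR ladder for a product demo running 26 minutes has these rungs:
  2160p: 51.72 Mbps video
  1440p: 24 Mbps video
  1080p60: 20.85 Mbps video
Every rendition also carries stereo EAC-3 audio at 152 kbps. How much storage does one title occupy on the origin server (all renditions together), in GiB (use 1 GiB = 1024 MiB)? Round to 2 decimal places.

17.62 GiB

26 min = 1560 s
Audio: 152 kbps = 0.152 Mbps.
Sum of rendition bitrates: (51.72+0.152) + (24+0.152) + (20.85+0.152) = 97.026 Mbps.
× 1560 s = 151,361 Mb = 18,920 MB = 17.62 GiB.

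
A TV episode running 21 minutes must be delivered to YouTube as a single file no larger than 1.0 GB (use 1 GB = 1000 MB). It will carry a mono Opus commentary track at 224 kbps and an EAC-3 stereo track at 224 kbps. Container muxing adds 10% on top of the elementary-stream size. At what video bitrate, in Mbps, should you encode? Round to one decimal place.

5.3 Mbps

Budget: 1.0 GB = 8000.0 Mb.
Stream payload after overhead: 8000.0 / 1.10 = 7272.7 Mb.
21 min = 1260 s
Total bitrate budget: 7272.7 Mb / 1260 s = 5.772 Mbps.
Audio total: 224 + 224 = 448 kbps = 0.448 Mbps.
Video: 5.772 − 0.448 = 5.324 Mbps.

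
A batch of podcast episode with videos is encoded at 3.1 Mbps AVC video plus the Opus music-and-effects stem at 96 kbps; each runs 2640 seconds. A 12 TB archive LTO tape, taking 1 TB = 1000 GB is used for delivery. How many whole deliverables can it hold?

11377

Audio: 96 kbps = 0.096 Mbps.
Total bitrate: 3.196 Mbps.
Per item: 3.196 Mbps × 2640 s = 8,437 Mb = 1,055 MB.
Capacity: 12 TB = 96,000,000 Mb; 11377.86 items → 11377 complete.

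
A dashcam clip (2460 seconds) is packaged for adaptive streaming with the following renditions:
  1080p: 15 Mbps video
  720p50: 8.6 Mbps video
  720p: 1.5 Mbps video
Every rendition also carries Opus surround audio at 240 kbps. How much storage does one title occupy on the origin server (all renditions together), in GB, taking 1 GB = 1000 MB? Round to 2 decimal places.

7.94 GB

Audio: 240 kbps = 0.240 Mbps.
Sum of rendition bitrates: (15+0.240) + (8.6+0.240) + (1.5+0.240) = 25.820 Mbps.
× 2460 s = 63,517 Mb = 7,940 MB = 7.940 GB.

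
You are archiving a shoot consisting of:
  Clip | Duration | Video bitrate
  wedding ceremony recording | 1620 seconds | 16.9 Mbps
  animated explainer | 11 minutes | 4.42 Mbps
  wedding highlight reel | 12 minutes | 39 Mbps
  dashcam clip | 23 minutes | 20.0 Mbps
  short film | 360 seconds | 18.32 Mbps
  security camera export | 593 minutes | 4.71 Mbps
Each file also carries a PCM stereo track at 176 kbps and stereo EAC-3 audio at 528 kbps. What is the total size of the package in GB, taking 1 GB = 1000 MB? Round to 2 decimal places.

36.07 GB

Audio total: 176 + 528 = 704 kbps = 0.704 Mbps.
wedding ceremony recording: 17.604 Mbps × 1620 s = 28518.5 Mb
animated explainer: 5.124 Mbps × 660 s = 3381.8 Mb
wedding highlight reel: 39.704 Mbps × 720 s = 28586.9 Mb
dashcam clip: 20.704 Mbps × 1380 s = 28571.5 Mb
short film: 19.024 Mbps × 360 s = 6848.6 Mb
security camera export: 5.414 Mbps × 35580 s = 192630.1 Mb
Total: 288537.5 Mb = 36067.2 MB.
= 36.07 GB.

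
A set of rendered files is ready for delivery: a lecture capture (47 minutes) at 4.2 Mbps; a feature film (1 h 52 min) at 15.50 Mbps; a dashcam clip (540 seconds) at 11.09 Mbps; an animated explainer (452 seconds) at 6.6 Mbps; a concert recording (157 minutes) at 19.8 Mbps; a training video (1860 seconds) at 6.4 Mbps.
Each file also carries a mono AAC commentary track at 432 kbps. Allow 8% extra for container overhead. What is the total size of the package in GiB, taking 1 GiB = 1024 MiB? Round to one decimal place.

41.8 GiB

Audio: 432 kbps = 0.432 Mbps.
lecture capture: 4.632 Mbps × 2820 s × 1.08 = 14107.2 Mb
feature film: 15.932 Mbps × 6720 s × 1.08 = 115628.1 Mb
dashcam clip: 11.522 Mbps × 540 s × 1.08 = 6719.6 Mb
animated explainer: 7.032 Mbps × 452 s × 1.08 = 3432.7 Mb
concert recording: 20.232 Mbps × 9420 s × 1.08 = 205832.3 Mb
training video: 6.832 Mbps × 1860 s × 1.08 = 13724.1 Mb
Total: 359444.1 Mb = 44930.5 MB.
= 41.84 GiB.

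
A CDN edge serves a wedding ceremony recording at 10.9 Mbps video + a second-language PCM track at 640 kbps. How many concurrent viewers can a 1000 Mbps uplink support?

86

Audio: 640 kbps = 0.640 Mbps.
Per-viewer media rate: 11.540 Mbps.
1000 Mbps = 1,000 Mbps; 1,000 / 11.540 = 86.66 → 86 viewers.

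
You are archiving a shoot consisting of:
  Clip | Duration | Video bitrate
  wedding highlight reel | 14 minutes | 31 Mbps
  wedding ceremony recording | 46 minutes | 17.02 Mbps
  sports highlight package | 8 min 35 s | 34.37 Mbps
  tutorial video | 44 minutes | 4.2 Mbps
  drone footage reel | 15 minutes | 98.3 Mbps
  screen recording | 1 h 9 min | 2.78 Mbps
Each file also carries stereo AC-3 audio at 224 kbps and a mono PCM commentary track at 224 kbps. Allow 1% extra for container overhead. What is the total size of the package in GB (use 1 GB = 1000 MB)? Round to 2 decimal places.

Audio total: 224 + 224 = 448 kbps = 0.448 Mbps.
wedding highlight reel: 31.448 Mbps × 840 s × 1.01 = 26680.5 Mb
wedding ceremony recording: 17.468 Mbps × 2760 s × 1.01 = 48693.8 Mb
sports highlight package: 34.818 Mbps × 515 s × 1.01 = 18110.6 Mb
tutorial video: 4.648 Mbps × 2640 s × 1.01 = 12393.4 Mb
drone footage reel: 98.748 Mbps × 900 s × 1.01 = 89761.9 Mb
screen recording: 3.228 Mbps × 4140 s × 1.01 = 13497.6 Mb
Total: 209137.8 Mb = 26142.2 MB.
= 26.14 GB.

26.14 GB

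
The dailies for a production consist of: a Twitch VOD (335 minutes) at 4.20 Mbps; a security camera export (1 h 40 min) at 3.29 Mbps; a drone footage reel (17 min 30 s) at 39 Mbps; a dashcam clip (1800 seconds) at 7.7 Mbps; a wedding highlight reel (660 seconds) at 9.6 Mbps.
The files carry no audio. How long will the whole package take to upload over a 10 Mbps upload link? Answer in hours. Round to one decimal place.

Twitch VOD: 4.200 Mbps × 20100 s = 84420.0 Mb
security camera export: 3.290 Mbps × 6000 s = 19740.0 Mb
drone footage reel: 39.000 Mbps × 1050 s = 40950.0 Mb
dashcam clip: 7.700 Mbps × 1800 s = 13860.0 Mb
wedding highlight reel: 9.600 Mbps × 660 s = 6336.0 Mb
Total: 165306.0 Mb = 20663.2 MB.
At 10 Mbps: 165306.0 / 10 = 16531 s ≈ 4.59 hours.

4.6 hours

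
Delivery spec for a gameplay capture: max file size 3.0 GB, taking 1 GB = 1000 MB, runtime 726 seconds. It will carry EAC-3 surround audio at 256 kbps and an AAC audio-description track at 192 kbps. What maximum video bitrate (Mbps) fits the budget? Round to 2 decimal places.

32.61 Mbps

Budget: 3.0 GB = 24000.0 Mb.
Total bitrate budget: 24000.0 Mb / 726 s = 33.058 Mbps.
Audio total: 256 + 192 = 448 kbps = 0.448 Mbps.
Video: 33.058 − 0.448 = 32.610 Mbps.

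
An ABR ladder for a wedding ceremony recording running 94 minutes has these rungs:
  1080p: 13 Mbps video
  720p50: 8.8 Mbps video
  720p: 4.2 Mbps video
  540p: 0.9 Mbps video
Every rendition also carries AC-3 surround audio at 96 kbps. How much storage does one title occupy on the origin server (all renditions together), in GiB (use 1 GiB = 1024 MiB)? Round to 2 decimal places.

94 min = 5640 s
Audio: 96 kbps = 0.096 Mbps.
Sum of rendition bitrates: (13+0.096) + (8.8+0.096) + (4.2+0.096) + (0.9+0.096) = 27.284 Mbps.
× 5640 s = 153,882 Mb = 19,235 MB = 17.91 GiB.

17.91 GiB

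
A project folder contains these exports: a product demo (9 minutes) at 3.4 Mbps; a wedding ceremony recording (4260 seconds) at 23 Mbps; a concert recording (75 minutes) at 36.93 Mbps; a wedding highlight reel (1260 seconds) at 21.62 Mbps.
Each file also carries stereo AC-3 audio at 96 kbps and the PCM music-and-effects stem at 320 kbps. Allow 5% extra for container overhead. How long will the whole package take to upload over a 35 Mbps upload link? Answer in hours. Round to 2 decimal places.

2.48 hours

Audio total: 96 + 320 = 416 kbps = 0.416 Mbps.
product demo: 3.816 Mbps × 540 s × 1.05 = 2163.7 Mb
wedding ceremony recording: 23.416 Mbps × 4260 s × 1.05 = 104739.8 Mb
concert recording: 37.346 Mbps × 4500 s × 1.05 = 176459.9 Mb
wedding highlight reel: 22.036 Mbps × 1260 s × 1.05 = 29153.6 Mb
Total: 312516.9 Mb = 39064.6 MB.
At 35 Mbps: 312516.9 / 35 = 8929 s ≈ 2.48 hours.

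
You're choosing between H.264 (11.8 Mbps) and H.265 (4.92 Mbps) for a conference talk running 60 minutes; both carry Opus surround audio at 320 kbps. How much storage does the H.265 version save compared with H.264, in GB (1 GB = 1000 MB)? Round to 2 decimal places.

60 min = 3600 s
Audio: 320 kbps = 0.320 Mbps.
H.264: 12.120 Mbps × 3600 s = 43632.0 Mb = 5.454 GB.
H.265: 5.240 Mbps × 3600 s = 18864.0 Mb = 2.358 GB.
Saving: 5.454 − 2.358 = 3.096 GB.

3.10 GB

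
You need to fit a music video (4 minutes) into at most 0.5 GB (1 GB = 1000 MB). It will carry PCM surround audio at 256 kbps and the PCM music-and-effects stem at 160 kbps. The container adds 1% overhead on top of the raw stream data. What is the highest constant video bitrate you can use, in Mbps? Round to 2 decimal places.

16.09 Mbps

Budget: 0.5 GB = 4000.0 Mb.
Stream payload after overhead: 4000.0 / 1.01 = 3960.4 Mb.
4 min = 240 s
Total bitrate budget: 3960.4 Mb / 240 s = 16.502 Mbps.
Audio total: 256 + 160 = 416 kbps = 0.416 Mbps.
Video: 16.502 − 0.416 = 16.086 Mbps.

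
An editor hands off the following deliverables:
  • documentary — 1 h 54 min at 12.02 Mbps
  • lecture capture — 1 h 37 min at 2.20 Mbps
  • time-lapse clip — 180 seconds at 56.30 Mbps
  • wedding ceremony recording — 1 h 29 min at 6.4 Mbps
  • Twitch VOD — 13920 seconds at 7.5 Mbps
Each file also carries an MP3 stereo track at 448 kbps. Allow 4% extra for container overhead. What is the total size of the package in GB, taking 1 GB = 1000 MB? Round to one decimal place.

Audio: 448 kbps = 0.448 Mbps.
documentary: 12.468 Mbps × 6840 s × 1.04 = 88692.4 Mb
lecture capture: 2.648 Mbps × 5820 s × 1.04 = 16027.8 Mb
time-lapse clip: 56.748 Mbps × 180 s × 1.04 = 10623.2 Mb
wedding ceremony recording: 6.848 Mbps × 5340 s × 1.04 = 38031.1 Mb
Twitch VOD: 7.948 Mbps × 13920 s × 1.04 = 115061.6 Mb
Total: 268436.1 Mb = 33554.5 MB.
= 33.55 GB.

33.6 GB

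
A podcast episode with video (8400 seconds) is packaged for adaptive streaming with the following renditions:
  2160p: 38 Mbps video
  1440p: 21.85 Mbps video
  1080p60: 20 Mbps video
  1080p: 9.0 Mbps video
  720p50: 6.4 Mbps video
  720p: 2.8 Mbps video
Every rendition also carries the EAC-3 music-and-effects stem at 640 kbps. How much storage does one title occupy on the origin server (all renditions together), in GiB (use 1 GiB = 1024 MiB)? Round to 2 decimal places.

99.64 GiB

Audio: 640 kbps = 0.640 Mbps.
Sum of rendition bitrates: (38+0.640) + (21.85+0.640) + (20+0.640) + (9.0+0.640) + (6.4+0.640) + (2.8+0.640) = 101.890 Mbps.
× 8400 s = 855,876 Mb = 106,984 MB = 99.64 GiB.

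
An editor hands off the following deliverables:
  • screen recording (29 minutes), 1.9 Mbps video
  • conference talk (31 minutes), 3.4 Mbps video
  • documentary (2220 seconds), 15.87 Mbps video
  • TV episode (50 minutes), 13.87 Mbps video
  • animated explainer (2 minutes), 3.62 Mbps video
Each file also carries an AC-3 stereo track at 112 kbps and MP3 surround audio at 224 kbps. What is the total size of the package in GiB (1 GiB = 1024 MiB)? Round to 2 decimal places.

Audio total: 112 + 224 = 336 kbps = 0.336 Mbps.
screen recording: 2.236 Mbps × 1740 s = 3890.6 Mb
conference talk: 3.736 Mbps × 1860 s = 6949.0 Mb
documentary: 16.206 Mbps × 2220 s = 35977.3 Mb
TV episode: 14.206 Mbps × 3000 s = 42618.0 Mb
animated explainer: 3.956 Mbps × 120 s = 474.7 Mb
Total: 89909.6 Mb = 11238.7 MB.
= 10.47 GiB.

10.47 GiB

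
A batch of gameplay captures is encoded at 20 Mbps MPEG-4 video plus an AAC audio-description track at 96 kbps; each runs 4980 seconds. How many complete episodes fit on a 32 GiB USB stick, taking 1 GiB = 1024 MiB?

Audio: 96 kbps = 0.096 Mbps.
Total bitrate: 20.096 Mbps.
Per item: 20.096 Mbps × 4980 s = 100,078 Mb = 12,510 MB.
Capacity: 32 GiB = 274,878 Mb; 2.75 items → 2 complete.

2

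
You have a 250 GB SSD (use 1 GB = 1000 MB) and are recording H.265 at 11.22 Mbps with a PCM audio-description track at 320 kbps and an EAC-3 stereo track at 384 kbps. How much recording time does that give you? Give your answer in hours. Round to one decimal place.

Audio total: 320 + 384 = 704 kbps = 0.704 Mbps.
Total bitrate: 11.22 + 0.704 = 11.924 Mbps.
Capacity: 250 GB = 2,000,000 Mb.
Recording time: 2,000,000 / 11.924 = 167,729 s ≈ 46.6 hours.

46.6 hours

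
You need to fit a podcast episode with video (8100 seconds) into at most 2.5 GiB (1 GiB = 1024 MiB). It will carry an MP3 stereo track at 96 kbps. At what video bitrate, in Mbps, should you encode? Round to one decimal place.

2.6 Mbps

Budget: 2.5 GiB = 21474.8 Mb.
Total bitrate budget: 21474.8 Mb / 8100 s = 2.651 Mbps.
Audio: 96 kbps = 0.096 Mbps.
Video: 2.651 − 0.096 = 2.555 Mbps.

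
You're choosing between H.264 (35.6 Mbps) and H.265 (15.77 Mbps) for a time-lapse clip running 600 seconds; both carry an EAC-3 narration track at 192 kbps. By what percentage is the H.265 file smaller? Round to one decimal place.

55.4%

Audio: 192 kbps = 0.192 Mbps.
H.264: 35.792 Mbps × 600 s = 21475.2 Mb = 2.684 GB.
H.265: 15.962 Mbps × 600 s = 9577.2 Mb = 1.197 GB.
Reduction: (1 − 1.197/2.684) × 100 = 55.40%.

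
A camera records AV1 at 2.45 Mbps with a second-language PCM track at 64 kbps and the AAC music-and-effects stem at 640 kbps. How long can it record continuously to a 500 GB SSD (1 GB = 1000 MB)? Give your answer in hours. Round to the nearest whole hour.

Audio total: 64 + 640 = 704 kbps = 0.704 Mbps.
Total bitrate: 2.45 + 0.704 = 3.154 Mbps.
Capacity: 500 GB = 4,000,000 Mb.
Recording time: 4,000,000 / 3.154 = 1,268,231 s ≈ 352 hours.

352 hours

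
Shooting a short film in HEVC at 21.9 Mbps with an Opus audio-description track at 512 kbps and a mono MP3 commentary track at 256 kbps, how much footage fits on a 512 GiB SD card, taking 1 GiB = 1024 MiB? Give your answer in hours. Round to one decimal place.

53.9 hours

Audio total: 512 + 256 = 768 kbps = 0.768 Mbps.
Total bitrate: 21.9 + 0.768 = 22.668 Mbps.
Capacity: 512 GiB = 4,398,047 Mb.
Recording time: 4,398,047 / 22.668 = 194,020 s ≈ 53.9 hours.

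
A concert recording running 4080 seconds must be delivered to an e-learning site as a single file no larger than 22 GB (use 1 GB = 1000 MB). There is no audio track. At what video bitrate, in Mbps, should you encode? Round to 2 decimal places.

43.14 Mbps

Budget: 22 GB = 176000.0 Mb.
Total bitrate budget: 176000.0 Mb / 4080 s = 43.137 Mbps.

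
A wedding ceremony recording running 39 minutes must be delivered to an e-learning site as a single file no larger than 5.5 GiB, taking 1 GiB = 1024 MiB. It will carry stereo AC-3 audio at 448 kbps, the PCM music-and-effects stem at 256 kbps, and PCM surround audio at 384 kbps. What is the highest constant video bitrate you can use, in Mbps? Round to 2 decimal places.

Budget: 5.5 GiB = 47244.6 Mb.
39 min = 2340 s
Total bitrate budget: 47244.6 Mb / 2340 s = 20.190 Mbps.
Audio total: 448 + 256 + 384 = 1088 kbps = 1.088 Mbps.
Video: 20.190 − 1.088 = 19.102 Mbps.

19.10 Mbps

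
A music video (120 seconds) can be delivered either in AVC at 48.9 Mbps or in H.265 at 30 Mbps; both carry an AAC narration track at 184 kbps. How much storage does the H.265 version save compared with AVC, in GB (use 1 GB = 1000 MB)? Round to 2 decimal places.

0.28 GB

Audio: 184 kbps = 0.184 Mbps.
AVC: 49.084 Mbps × 120 s = 5890.1 Mb = 0.736 GB.
H.265: 30.184 Mbps × 120 s = 3622.1 Mb = 0.453 GB.
Saving: 0.736 − 0.453 = 0.283 GB.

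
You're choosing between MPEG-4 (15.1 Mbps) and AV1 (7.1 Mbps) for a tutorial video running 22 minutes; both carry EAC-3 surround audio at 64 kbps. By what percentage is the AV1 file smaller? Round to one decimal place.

22 min = 1320 s
Audio: 64 kbps = 0.064 Mbps.
MPEG-4: 15.164 Mbps × 1320 s = 20016.5 Mb = 2.330 GiB.
AV1: 7.164 Mbps × 1320 s = 9456.5 Mb = 1.101 GiB.
Reduction: (1 − 1.101/2.330) × 100 = 52.76%.

52.8%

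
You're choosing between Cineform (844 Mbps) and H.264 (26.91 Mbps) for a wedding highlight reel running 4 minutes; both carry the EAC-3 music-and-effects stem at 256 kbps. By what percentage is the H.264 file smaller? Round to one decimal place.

4 min = 240 s
Audio: 256 kbps = 0.256 Mbps.
Cineform: 844.256 Mbps × 240 s = 202621.4 Mb = 25.328 GB.
H.264: 27.166 Mbps × 240 s = 6519.8 Mb = 0.815 GB.
Reduction: (1 − 0.815/25.328) × 100 = 96.78%.

96.8%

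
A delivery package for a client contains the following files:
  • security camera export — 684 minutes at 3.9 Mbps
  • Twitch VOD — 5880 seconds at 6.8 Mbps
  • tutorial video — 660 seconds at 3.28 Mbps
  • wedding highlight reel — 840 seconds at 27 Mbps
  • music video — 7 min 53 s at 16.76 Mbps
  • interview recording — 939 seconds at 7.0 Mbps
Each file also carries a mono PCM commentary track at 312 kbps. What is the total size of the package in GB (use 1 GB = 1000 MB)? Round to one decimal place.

31.9 GB

Audio: 312 kbps = 0.312 Mbps.
security camera export: 4.212 Mbps × 41040 s = 172860.5 Mb
Twitch VOD: 7.112 Mbps × 5880 s = 41818.6 Mb
tutorial video: 3.592 Mbps × 660 s = 2370.7 Mb
wedding highlight reel: 27.312 Mbps × 840 s = 22942.1 Mb
music video: 17.072 Mbps × 473 s = 8075.1 Mb
interview recording: 7.312 Mbps × 939 s = 6866.0 Mb
Total: 254932.9 Mb = 31866.6 MB.
= 31.87 GB.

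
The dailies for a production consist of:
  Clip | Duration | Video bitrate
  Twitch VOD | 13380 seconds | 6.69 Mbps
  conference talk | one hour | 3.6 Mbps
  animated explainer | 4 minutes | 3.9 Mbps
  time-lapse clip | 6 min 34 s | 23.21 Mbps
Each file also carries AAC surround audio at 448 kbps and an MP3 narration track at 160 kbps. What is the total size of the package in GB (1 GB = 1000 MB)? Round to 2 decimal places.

15.41 GB

Audio total: 448 + 160 = 608 kbps = 0.608 Mbps.
Twitch VOD: 7.298 Mbps × 13380 s = 97647.2 Mb
conference talk: 4.208 Mbps × 3600 s = 15148.8 Mb
animated explainer: 4.508 Mbps × 240 s = 1081.9 Mb
time-lapse clip: 23.818 Mbps × 394 s = 9384.3 Mb
Total: 123262.3 Mb = 15407.8 MB.
= 15.41 GB.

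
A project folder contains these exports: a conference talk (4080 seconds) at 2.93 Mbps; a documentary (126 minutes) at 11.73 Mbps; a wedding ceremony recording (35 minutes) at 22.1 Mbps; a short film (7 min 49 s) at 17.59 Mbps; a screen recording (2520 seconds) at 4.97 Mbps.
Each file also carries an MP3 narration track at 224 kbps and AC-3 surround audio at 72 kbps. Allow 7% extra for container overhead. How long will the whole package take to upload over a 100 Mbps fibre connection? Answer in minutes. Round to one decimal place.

30.8 minutes

Audio total: 224 + 72 = 296 kbps = 0.296 Mbps.
conference talk: 3.226 Mbps × 4080 s × 1.07 = 14083.4 Mb
documentary: 12.026 Mbps × 7560 s × 1.07 = 97280.7 Mb
wedding ceremony recording: 22.396 Mbps × 2100 s × 1.07 = 50323.8 Mb
short film: 17.886 Mbps × 469 s × 1.07 = 8975.7 Mb
screen recording: 5.266 Mbps × 2520 s × 1.07 = 14199.2 Mb
Total: 184862.9 Mb = 23107.9 MB.
At 100 Mbps: 184862.9 / 100 = 1849 s ≈ 30.8 minutes.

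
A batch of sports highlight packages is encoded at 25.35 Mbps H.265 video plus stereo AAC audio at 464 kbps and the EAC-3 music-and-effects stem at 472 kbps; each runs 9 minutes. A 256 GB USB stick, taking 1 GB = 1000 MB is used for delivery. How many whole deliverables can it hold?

144

9 min = 540 s
Audio total: 464 + 472 = 936 kbps = 0.936 Mbps.
Total bitrate: 26.286 Mbps.
Per item: 26.286 Mbps × 540 s = 14,194 Mb = 1,774 MB.
Capacity: 256 GB = 2,048,000 Mb; 144.28 items → 144 complete.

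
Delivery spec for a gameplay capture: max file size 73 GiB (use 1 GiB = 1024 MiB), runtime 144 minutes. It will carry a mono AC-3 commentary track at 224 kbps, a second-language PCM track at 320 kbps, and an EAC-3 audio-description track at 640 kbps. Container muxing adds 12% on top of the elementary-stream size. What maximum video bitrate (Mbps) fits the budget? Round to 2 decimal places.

63.62 Mbps

Budget: 73 GiB = 627065.2 Mb.
Stream payload after overhead: 627065.2 / 1.12 = 559879.7 Mb.
144 min = 8640 s
Total bitrate budget: 559879.7 Mb / 8640 s = 64.801 Mbps.
Audio total: 224 + 320 + 640 = 1184 kbps = 1.184 Mbps.
Video: 64.801 − 1.184 = 63.617 Mbps.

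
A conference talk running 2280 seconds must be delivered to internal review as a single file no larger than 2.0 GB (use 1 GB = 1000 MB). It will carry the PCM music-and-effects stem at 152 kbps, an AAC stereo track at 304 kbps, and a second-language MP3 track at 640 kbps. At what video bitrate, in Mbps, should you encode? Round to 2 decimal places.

5.92 Mbps

Budget: 2.0 GB = 16000.0 Mb.
Total bitrate budget: 16000.0 Mb / 2280 s = 7.018 Mbps.
Audio total: 152 + 304 + 640 = 1096 kbps = 1.096 Mbps.
Video: 7.018 − 1.096 = 5.922 Mbps.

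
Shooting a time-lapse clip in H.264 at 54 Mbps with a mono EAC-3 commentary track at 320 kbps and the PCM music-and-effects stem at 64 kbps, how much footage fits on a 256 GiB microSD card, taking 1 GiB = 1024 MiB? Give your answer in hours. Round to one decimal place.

Audio total: 320 + 64 = 384 kbps = 0.384 Mbps.
Total bitrate: 54 + 0.384 = 54.384 Mbps.
Capacity: 256 GiB = 2,199,023 Mb.
Recording time: 2,199,023 / 54.384 = 40,435 s ≈ 11.2 hours.

11.2 hours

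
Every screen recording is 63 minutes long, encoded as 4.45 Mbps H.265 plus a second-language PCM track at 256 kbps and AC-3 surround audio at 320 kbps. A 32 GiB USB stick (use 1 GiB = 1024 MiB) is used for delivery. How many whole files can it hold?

14

63 min = 3780 s
Audio total: 256 + 320 = 576 kbps = 0.576 Mbps.
Total bitrate: 5.026 Mbps.
Per item: 5.026 Mbps × 3780 s = 18,998 Mb = 2,375 MB.
Capacity: 32 GiB = 274,878 Mb; 14.47 items → 14 complete.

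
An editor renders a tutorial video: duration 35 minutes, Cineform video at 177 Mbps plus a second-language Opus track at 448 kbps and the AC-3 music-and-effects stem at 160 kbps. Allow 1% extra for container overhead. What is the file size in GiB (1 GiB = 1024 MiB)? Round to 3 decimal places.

43.854 GiB

35 min = 2100 s
Audio total: 448 + 160 = 608 kbps = 0.608 Mbps.
Total bitrate: 177 + 0.608 = 177.608 Mbps.
Stream data: 177.608 Mbps × 2100 s = 372976.8 Mb.
With 1% container overhead: ×1.01.
376,707 Mb = 47,088,321,000 bytes ÷ 1,073,741,824 = 43.85 GiB.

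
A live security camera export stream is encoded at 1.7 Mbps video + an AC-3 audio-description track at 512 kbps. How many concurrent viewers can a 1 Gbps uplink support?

Audio: 512 kbps = 0.512 Mbps.
Per-viewer media rate: 2.212 Mbps.
1 Gbps = 1,000 Mbps; 1,000 / 2.212 = 452.08 → 452 viewers.

452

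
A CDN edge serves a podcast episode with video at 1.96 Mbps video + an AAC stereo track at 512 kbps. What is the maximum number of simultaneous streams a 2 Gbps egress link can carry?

809

Audio: 512 kbps = 0.512 Mbps.
Per-viewer media rate: 2.472 Mbps.
2 Gbps = 2,000 Mbps; 2,000 / 2.472 = 809.06 → 809 viewers.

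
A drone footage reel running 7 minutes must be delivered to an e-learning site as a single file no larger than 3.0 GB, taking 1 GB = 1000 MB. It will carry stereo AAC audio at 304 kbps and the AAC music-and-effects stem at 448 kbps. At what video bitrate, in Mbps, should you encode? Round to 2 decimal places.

Budget: 3.0 GB = 24000.0 Mb.
7 min = 420 s
Total bitrate budget: 24000.0 Mb / 420 s = 57.143 Mbps.
Audio total: 304 + 448 = 752 kbps = 0.752 Mbps.
Video: 57.143 − 0.752 = 56.391 Mbps.

56.39 Mbps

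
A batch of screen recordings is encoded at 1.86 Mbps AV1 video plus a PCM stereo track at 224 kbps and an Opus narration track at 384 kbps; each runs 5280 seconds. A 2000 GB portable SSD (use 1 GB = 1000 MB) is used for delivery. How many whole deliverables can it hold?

1227

Audio total: 224 + 384 = 608 kbps = 0.608 Mbps.
Total bitrate: 2.468 Mbps.
Per item: 2.468 Mbps × 5280 s = 13,031 Mb = 1,629 MB.
Capacity: 2000 GB = 16,000,000 Mb; 1227.84 items → 1227 complete.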